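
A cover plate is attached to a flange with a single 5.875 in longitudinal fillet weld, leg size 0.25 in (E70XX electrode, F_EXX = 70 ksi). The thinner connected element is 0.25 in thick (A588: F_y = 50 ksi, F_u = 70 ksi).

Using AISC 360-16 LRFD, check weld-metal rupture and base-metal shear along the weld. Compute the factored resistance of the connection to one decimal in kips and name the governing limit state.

32.7 kips (weld metal governs)

Weld metal: throat = 0.707×0.25 = 0.17675 in, L = 5.875 in. φR_n = 0.75 × 0.6 × 70 × 0.17675 × 5.875 = 32.7 kips.
Base metal shear (0.25 in plate): yield φR_n = 1.0×0.6×50×0.25×5.875 = 44.1 kips; rupture φR_n = 0.75×0.6×70×0.25×5.875 = 46.3 kips; take 44.1 kips (yield).
Governing: min(32.7, 44.1) = 32.7 kips → weld metal.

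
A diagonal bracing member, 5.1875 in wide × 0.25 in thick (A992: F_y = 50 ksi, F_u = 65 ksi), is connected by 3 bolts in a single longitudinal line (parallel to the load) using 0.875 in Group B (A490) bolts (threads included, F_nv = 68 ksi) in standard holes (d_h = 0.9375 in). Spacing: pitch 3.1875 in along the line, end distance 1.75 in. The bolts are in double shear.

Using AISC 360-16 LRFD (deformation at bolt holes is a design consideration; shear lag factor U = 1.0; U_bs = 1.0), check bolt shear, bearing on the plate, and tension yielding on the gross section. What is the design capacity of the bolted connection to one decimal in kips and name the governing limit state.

Bolt shear: A_b = π(0.875)²/4 = 0.60132 in². φR_n = 0.75 × 68 × 0.60132 × 3 × 2 = 184.0 kips.
Bearing (0.25 in plate, F_u = 65 ksi): end bolts L_c = 1.75 − 0.9375/2 = 1.28125, R_n = min(1.2×1.28125×0.25×65, 2.4×0.875×0.25×65) = 24.984 kips/bolt; interior L_c = 3.1875 − 0.9375 = 2.25, R_n = 34.125 kips/bolt. φR_n = 0.75 × (1×24.984 + 2×34.125) = 69.9 kips.
Tension yield (gross): A_g = 5.1875×0.25 = 1.2969 in². φR_n = 0.90 × 50 × 1.2969 = 58.4 kips.
Governing: min(184.0, 69.9, 58.4) = 58.4 kips → gross-section yield.

58.4 kips (gross-section yield governs)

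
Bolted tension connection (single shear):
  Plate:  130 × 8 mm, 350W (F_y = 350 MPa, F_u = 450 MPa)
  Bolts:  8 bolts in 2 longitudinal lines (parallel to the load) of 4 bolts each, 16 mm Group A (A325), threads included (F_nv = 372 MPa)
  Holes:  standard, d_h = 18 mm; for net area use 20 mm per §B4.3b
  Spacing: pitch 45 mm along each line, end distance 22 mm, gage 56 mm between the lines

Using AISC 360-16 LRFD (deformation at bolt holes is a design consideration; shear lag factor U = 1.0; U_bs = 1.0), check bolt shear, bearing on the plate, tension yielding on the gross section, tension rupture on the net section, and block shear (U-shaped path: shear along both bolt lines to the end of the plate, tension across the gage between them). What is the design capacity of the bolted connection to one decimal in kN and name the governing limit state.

243.0 kN (net-section rupture governs)

Bolt shear: A_b = π(16)²/4 = 201.06 mm². φR_n = 0.75 × 372 × 201.06 × 8 × 1 = 448.8 kN.
Bearing (8 mm plate, F_u = 450 MPa): end bolts L_c = 22 − 18/2 = 13, R_n = min(1.2×13×8×450, 2.4×16×8×450) = 56.16 kN/bolt; interior L_c = 45 − 18 = 27, R_n = 116.64 kN/bolt. φR_n = 0.75 × (2×56.16 + 6×116.64) = 609.1 kN.
Tension yield (gross): A_g = 130×8 = 1040 mm². φR_n = 0.90 × 350 × 1040 = 327.6 kN.
Tension rupture (net): A_n = (130 − 2×20)×8 = 720 mm² (U = 1.0, A_e = A_n). φR_n = 0.75 × 450 × 720 = 243.0 kN.
Block shear: shear path 2×[22+3×45] = 2×157 mm, A_gv = 2512, A_nv = 2×(157 − 3.5×20)×8 = 1392 mm²; tension across gage: (56 − 1×20)×8 = 288 mm². R_n = min(0.6×450×1392, 0.6×350×2512) + 1.0×450×288 = min(375.84, 527.52) + 129.6 = 505.44 kN. φR_n = 0.75 × 505.44 = 379.1 kN.
Governing: min(448.8, 609.1, 327.6, 243.0, 379.1) = 243.0 kN → net-section rupture.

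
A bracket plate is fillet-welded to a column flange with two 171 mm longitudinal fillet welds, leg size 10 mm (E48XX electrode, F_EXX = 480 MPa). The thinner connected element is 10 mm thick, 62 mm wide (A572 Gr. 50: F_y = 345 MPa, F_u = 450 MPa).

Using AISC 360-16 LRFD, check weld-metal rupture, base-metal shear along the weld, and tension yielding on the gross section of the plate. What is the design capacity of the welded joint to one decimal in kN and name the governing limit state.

Weld metal: throat = 0.707×10 = 7.07 mm, L = 2×171 = 342 mm. φR_n = 0.75 × 0.6 × 480 × 7.07 × 342 = 522.3 kN.
Base metal shear (10 mm plate): yield φR_n = 1.0×0.6×345×10×342 = 707.9 kN; rupture φR_n = 0.75×0.6×450×10×342 = 692.6 kN; take 692.6 kN (rupture).
Tension yield (gross): A_g = 62×10 = 620 mm². φR_n = 0.90 × 345 × 620 = 192.5 kN.
Governing: min(522.3, 692.6, 192.5) = 192.5 kN → gross-section yield.

192.5 kN (gross-section yield governs)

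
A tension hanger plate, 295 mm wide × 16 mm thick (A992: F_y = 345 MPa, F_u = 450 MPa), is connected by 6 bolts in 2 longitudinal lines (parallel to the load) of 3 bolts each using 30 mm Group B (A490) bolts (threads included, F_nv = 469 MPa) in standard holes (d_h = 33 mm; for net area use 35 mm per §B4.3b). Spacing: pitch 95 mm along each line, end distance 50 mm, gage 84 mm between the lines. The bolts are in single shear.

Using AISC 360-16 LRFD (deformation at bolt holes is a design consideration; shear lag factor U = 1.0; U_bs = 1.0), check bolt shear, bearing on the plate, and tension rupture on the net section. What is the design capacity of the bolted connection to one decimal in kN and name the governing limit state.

1215.0 kN (net-section rupture governs)

Bolt shear: A_b = π(30)²/4 = 706.86 mm². φR_n = 0.75 × 469 × 706.86 × 6 × 1 = 1491.8 kN.
Bearing (16 mm plate, F_u = 450 MPa): end bolts L_c = 50 − 33/2 = 33.5, R_n = min(1.2×33.5×16×450, 2.4×30×16×450) = 289.44 kN/bolt; interior L_c = 95 − 33 = 62, R_n = 518.4 kN/bolt. φR_n = 0.75 × (2×289.44 + 4×518.4) = 1989.4 kN.
Tension rupture (net): A_n = (295 − 2×35)×16 = 3600 mm² (U = 1.0, A_e = A_n). φR_n = 0.75 × 450 × 3600 = 1215.0 kN.
Governing: min(1491.8, 1989.4, 1215.0) = 1215.0 kN → net-section rupture.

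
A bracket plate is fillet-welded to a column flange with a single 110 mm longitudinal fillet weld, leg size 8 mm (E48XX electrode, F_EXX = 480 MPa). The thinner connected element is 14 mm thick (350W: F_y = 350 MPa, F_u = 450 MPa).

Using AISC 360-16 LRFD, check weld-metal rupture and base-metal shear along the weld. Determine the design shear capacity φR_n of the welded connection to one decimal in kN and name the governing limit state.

Weld metal: throat = 0.707×8 = 5.656 mm, L = 110 mm. φR_n = 0.75 × 0.6 × 480 × 5.656 × 110 = 134.4 kN.
Base metal shear (14 mm plate): yield φR_n = 1.0×0.6×350×14×110 = 323.4 kN; rupture φR_n = 0.75×0.6×450×14×110 = 311.9 kN; take 311.9 kN (rupture).
Governing: min(134.4, 311.9) = 134.4 kN → weld metal.

134.4 kN (weld metal governs)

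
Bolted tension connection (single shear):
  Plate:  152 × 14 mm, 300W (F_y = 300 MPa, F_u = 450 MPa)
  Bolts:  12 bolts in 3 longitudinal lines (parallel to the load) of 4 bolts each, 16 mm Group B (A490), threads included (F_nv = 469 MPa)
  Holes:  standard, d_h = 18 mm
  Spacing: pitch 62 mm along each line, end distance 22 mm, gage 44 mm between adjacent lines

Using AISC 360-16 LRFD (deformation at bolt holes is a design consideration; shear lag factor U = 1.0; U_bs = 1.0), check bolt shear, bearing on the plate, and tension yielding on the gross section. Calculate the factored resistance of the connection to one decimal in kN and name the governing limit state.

574.6 kN (gross-section yield governs)

Bolt shear: A_b = π(16)²/4 = 201.06 mm². φR_n = 0.75 × 469 × 201.06 × 12 × 1 = 848.7 kN.
Bearing (14 mm plate, F_u = 450 MPa): end bolts L_c = 22 − 18/2 = 13, R_n = min(1.2×13×14×450, 2.4×16×14×450) = 98.28 kN/bolt; interior L_c = 62 − 18 = 44, R_n = 241.92 kN/bolt. φR_n = 0.75 × (3×98.28 + 9×241.92) = 1854.1 kN.
Tension yield (gross): A_g = 152×14 = 2128 mm². φR_n = 0.90 × 300 × 2128 = 574.6 kN.
Governing: min(848.7, 1854.1, 574.6) = 574.6 kN → gross-section yield.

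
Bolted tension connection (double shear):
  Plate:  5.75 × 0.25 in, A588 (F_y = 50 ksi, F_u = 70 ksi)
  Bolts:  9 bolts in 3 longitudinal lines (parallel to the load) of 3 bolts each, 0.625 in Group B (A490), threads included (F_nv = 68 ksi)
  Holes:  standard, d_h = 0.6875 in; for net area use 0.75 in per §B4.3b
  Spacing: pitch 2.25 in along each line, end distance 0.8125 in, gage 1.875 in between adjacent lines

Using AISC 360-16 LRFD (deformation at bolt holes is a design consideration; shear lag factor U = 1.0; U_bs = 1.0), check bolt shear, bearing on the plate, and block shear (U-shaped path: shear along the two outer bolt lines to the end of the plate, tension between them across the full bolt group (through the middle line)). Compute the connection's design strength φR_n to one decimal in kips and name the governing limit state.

Bolt shear: A_b = π(0.625)²/4 = 0.3068 in². φR_n = 0.75 × 68 × 0.3068 × 9 × 2 = 281.6 kips.
Bearing (0.25 in plate, F_u = 70 ksi): end bolts L_c = 0.8125 − 0.6875/2 = 0.46875, R_n = min(1.2×0.46875×0.25×70, 2.4×0.625×0.25×70) = 9.8438 kips/bolt; interior L_c = 2.25 − 0.6875 = 1.5625, R_n = 26.25 kips/bolt. φR_n = 0.75 × (3×9.8438 + 6×26.25) = 140.3 kips.
Block shear: shear path 2×[0.8125+2×2.25] = 2×5.3125 in, A_gv = 2.6563, A_nv = 2×(5.3125 − 2.5×0.75)×0.25 = 1.7188 in²; tension across gage: (3.75 − 2×0.75)×0.25 = 0.5625 in². R_n = min(0.6×70×1.7188, 0.6×50×2.6563) + 1.0×70×0.5625 = min(72.19, 79.689) + 39.375 = 111.57 kips. φR_n = 0.75 × 111.57 = 83.7 kips.
Governing: min(281.6, 140.3, 83.7) = 83.7 kips → block shear.

83.7 kips (block shear governs)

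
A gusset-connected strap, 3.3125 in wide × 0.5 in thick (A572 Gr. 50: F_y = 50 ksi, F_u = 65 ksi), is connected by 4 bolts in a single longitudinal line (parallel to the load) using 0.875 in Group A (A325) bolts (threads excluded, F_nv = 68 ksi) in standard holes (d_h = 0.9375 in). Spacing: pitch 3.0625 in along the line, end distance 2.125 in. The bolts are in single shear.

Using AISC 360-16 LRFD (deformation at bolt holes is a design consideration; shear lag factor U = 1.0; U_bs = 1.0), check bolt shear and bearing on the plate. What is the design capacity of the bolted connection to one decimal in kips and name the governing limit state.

122.7 kips (bolt shear governs)

Bolt shear: A_b = π(0.875)²/4 = 0.60132 in². φR_n = 0.75 × 68 × 0.60132 × 4 × 1 = 122.7 kips.
Bearing (0.5 in plate, F_u = 65 ksi): end bolts L_c = 2.125 − 0.9375/2 = 1.65625, R_n = min(1.2×1.65625×0.5×65, 2.4×0.875×0.5×65) = 64.594 kips/bolt; interior L_c = 3.0625 − 0.9375 = 2.125, R_n = 68.25 kips/bolt. φR_n = 0.75 × (1×64.594 + 3×68.25) = 202.0 kips.
Governing: min(122.7, 202.0) = 122.7 kips → bolt shear.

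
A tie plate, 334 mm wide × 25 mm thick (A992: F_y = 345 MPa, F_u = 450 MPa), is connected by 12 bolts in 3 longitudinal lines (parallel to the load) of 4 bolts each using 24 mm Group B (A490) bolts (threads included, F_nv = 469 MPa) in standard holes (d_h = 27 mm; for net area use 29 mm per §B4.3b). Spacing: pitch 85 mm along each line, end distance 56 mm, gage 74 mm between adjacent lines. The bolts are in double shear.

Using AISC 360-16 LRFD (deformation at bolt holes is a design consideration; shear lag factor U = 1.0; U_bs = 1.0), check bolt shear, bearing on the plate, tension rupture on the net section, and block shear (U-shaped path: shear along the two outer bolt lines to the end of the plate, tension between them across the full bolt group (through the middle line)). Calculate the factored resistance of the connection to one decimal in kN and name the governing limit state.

2084.1 kN (net-section rupture governs)

Bolt shear: A_b = π(24)²/4 = 452.39 mm². φR_n = 0.75 × 469 × 452.39 × 12 × 2 = 3819.1 kN.
Bearing (25 mm plate, F_u = 450 MPa): end bolts L_c = 56 − 27/2 = 42.5, R_n = min(1.2×42.5×25×450, 2.4×24×25×450) = 573.75 kN/bolt; interior L_c = 85 − 27 = 58, R_n = 648 kN/bolt. φR_n = 0.75 × (3×573.75 + 9×648) = 5664.9 kN.
Tension rupture (net): A_n = (334 − 3×29)×25 = 6175 mm² (U = 1.0, A_e = A_n). φR_n = 0.75 × 450 × 6175 = 2084.1 kN.
Block shear: shear path 2×[56+3×85] = 2×311 mm, A_gv = 15550, A_nv = 2×(311 − 3.5×29)×25 = 10475 mm²; tension across gage: (148 − 2×29)×25 = 2250 mm². R_n = min(0.6×450×10475, 0.6×345×15550) + 1.0×450×2250 = min(2828.3, 3218.9) + 1012.5 = 3840.8 kN. φR_n = 0.75 × 3840.8 = 2880.6 kN.
Governing: min(3819.1, 5664.9, 2084.1, 2880.6) = 2084.1 kN → net-section rupture.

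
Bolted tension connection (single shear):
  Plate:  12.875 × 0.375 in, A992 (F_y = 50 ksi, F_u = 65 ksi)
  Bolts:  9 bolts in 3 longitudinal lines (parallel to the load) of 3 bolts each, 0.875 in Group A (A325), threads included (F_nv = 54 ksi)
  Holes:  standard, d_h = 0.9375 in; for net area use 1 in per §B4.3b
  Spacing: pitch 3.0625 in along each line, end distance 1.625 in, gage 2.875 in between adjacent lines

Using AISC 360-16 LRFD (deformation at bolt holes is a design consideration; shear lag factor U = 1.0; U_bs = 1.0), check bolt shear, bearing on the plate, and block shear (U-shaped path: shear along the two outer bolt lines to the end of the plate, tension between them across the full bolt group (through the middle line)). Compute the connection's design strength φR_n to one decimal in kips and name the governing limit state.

Bolt shear: A_b = π(0.875)²/4 = 0.60132 in². φR_n = 0.75 × 54 × 0.60132 × 9 × 1 = 219.2 kips.
Bearing (0.375 in plate, F_u = 65 ksi): end bolts L_c = 1.625 − 0.9375/2 = 1.15625, R_n = min(1.2×1.15625×0.375×65, 2.4×0.875×0.375×65) = 33.82 kips/bolt; interior L_c = 3.0625 − 0.9375 = 2.125, R_n = 51.188 kips/bolt. φR_n = 0.75 × (3×33.82 + 6×51.188) = 306.4 kips.
Block shear: shear path 2×[1.625+2×3.0625] = 2×7.75 in, A_gv = 5.8125, A_nv = 2×(7.75 − 2.5×1)×0.375 = 3.9375 in²; tension across gage: (5.75 − 2×1)×0.375 = 1.4063 in². R_n = min(0.6×65×3.9375, 0.6×50×5.8125) + 1.0×65×1.4063 = min(153.56, 174.38) + 91.41 = 244.97 kips. φR_n = 0.75 × 244.97 = 183.7 kips.
Governing: min(219.2, 306.4, 183.7) = 183.7 kips → block shear.

183.7 kips (block shear governs)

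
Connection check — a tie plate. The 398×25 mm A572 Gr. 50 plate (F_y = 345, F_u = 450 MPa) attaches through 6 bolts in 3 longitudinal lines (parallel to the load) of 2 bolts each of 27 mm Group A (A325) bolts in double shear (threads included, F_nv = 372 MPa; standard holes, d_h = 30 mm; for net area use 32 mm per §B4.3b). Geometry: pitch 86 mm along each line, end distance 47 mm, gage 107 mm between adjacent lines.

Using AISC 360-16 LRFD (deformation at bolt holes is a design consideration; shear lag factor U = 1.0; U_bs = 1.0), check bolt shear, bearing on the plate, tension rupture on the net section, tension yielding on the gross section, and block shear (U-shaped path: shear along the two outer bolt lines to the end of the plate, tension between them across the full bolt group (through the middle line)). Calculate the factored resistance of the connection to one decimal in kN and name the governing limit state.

1916.9 kN (bolt shear governs)

Bolt shear: A_b = π(27)²/4 = 572.56 mm². φR_n = 0.75 × 372 × 572.56 × 6 × 2 = 1916.9 kN.
Bearing (25 mm plate, F_u = 450 MPa): end bolts L_c = 47 − 30/2 = 32, R_n = min(1.2×32×25×450, 2.4×27×25×450) = 432 kN/bolt; interior L_c = 86 − 30 = 56, R_n = 729 kN/bolt. φR_n = 0.75 × (3×432 + 3×729) = 2612.3 kN.
Tension rupture (net): A_n = (398 − 3×32)×25 = 7550 mm² (U = 1.0, A_e = A_n). φR_n = 0.75 × 450 × 7550 = 2548.1 kN.
Tension yield (gross): A_g = 398×25 = 9950 mm². φR_n = 0.90 × 345 × 9950 = 3089.5 kN.
Block shear: shear path 2×[47+1×86] = 2×133 mm, A_gv = 6650, A_nv = 2×(133 − 1.5×32)×25 = 4250 mm²; tension across gage: (214 − 2×32)×25 = 3750 mm². R_n = min(0.6×450×4250, 0.6×345×6650) + 1.0×450×3750 = min(1147.5, 1376.6) + 1687.5 = 2835 kN. φR_n = 0.75 × 2835 = 2126.3 kN.
Governing: min(1916.9, 2612.3, 2548.1, 3089.5, 2126.3) = 1916.9 kN → bolt shear.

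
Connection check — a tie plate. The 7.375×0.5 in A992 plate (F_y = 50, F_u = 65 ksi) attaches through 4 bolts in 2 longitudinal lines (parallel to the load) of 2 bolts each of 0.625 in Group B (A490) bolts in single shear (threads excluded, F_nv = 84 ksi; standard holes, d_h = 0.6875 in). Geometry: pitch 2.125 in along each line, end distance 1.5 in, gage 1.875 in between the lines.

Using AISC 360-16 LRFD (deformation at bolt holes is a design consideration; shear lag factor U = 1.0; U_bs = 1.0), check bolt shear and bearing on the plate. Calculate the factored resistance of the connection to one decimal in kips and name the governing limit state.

77.3 kips (bolt shear governs)

Bolt shear: A_b = π(0.625)²/4 = 0.3068 in². φR_n = 0.75 × 84 × 0.3068 × 4 × 1 = 77.3 kips.
Bearing (0.5 in plate, F_u = 65 ksi): end bolts L_c = 1.5 − 0.6875/2 = 1.15625, R_n = min(1.2×1.15625×0.5×65, 2.4×0.625×0.5×65) = 45.094 kips/bolt; interior L_c = 2.125 − 0.6875 = 1.4375, R_n = 48.75 kips/bolt. φR_n = 0.75 × (2×45.094 + 2×48.75) = 140.8 kips.
Governing: min(77.3, 140.8) = 77.3 kips → bolt shear.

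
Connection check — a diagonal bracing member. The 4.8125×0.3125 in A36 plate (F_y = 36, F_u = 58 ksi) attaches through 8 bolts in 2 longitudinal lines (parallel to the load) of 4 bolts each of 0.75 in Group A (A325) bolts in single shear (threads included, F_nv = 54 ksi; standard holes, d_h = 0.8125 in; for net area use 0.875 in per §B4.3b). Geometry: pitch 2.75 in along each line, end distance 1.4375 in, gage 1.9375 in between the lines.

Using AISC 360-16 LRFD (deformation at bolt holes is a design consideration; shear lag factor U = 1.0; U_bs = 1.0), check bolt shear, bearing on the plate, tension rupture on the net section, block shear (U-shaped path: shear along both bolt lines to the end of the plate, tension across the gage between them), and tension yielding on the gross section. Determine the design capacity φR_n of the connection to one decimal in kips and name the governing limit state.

41.6 kips (net-section rupture governs)

Bolt shear: A_b = π(0.75)²/4 = 0.44179 in². φR_n = 0.75 × 54 × 0.44179 × 8 × 1 = 143.1 kips.
Bearing (0.3125 in plate, F_u = 58 ksi): end bolts L_c = 1.4375 − 0.8125/2 = 1.03125, R_n = min(1.2×1.03125×0.3125×58, 2.4×0.75×0.3125×58) = 22.43 kips/bolt; interior L_c = 2.75 − 0.8125 = 1.9375, R_n = 32.625 kips/bolt. φR_n = 0.75 × (2×22.43 + 6×32.625) = 180.5 kips.
Tension rupture (net): A_n = (4.8125 − 2×0.875)×0.3125 = 0.95703 in² (U = 1.0, A_e = A_n). φR_n = 0.75 × 58 × 0.95703 = 41.6 kips.
Block shear: shear path 2×[1.4375+3×2.75] = 2×9.6875 in, A_gv = 6.0547, A_nv = 2×(9.6875 − 3.5×0.875)×0.3125 = 4.1406 in²; tension across gage: (1.9375 − 1×0.875)×0.3125 = 0.33203 in². R_n = min(0.6×58×4.1406, 0.6×36×6.0547) + 1.0×58×0.33203 = min(144.09, 130.78) + 19.258 = 150.04 kips. φR_n = 0.75 × 150.04 = 112.5 kips.
Tension yield (gross): A_g = 4.8125×0.3125 = 1.5039 in². φR_n = 0.90 × 36 × 1.5039 = 48.7 kips.
Governing: min(143.1, 180.5, 41.6, 112.5, 48.7) = 41.6 kips → net-section rupture.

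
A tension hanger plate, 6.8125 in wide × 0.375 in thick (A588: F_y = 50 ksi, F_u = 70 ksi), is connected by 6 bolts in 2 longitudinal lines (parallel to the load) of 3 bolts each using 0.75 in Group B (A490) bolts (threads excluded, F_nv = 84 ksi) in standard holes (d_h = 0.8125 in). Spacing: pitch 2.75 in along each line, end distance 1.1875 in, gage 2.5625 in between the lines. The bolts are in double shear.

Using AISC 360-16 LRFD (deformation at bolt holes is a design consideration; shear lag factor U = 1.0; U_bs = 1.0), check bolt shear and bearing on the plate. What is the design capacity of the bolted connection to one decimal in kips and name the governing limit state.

Bolt shear: A_b = π(0.75)²/4 = 0.44179 in². φR_n = 0.75 × 84 × 0.44179 × 6 × 2 = 334.0 kips.
Bearing (0.375 in plate, F_u = 70 ksi): end bolts L_c = 1.1875 − 0.8125/2 = 0.78125, R_n = min(1.2×0.78125×0.375×70, 2.4×0.75×0.375×70) = 24.609 kips/bolt; interior L_c = 2.75 − 0.8125 = 1.9375, R_n = 47.25 kips/bolt. φR_n = 0.75 × (2×24.609 + 4×47.25) = 178.7 kips.
Governing: min(334.0, 178.7) = 178.7 kips → bearing.

178.7 kips (bearing governs)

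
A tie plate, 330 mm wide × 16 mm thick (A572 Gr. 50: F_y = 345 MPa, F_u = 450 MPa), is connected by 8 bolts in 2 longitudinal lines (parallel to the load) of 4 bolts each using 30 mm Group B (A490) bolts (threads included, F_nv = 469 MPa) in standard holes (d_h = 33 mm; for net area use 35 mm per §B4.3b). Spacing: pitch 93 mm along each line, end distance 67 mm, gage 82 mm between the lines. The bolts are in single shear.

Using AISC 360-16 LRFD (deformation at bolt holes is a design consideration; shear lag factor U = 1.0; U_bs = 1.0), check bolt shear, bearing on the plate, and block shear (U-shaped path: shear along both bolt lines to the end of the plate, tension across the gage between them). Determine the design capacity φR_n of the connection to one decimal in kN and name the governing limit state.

Bolt shear: A_b = π(30)²/4 = 706.86 mm². φR_n = 0.75 × 469 × 706.86 × 8 × 1 = 1989.1 kN.
Bearing (16 mm plate, F_u = 450 MPa): end bolts L_c = 67 − 33/2 = 50.5, R_n = min(1.2×50.5×16×450, 2.4×30×16×450) = 436.32 kN/bolt; interior L_c = 93 − 33 = 60, R_n = 518.4 kN/bolt. φR_n = 0.75 × (2×436.32 + 6×518.4) = 2987.3 kN.
Block shear: shear path 2×[67+3×93] = 2×346 mm, A_gv = 11072, A_nv = 2×(346 − 3.5×35)×16 = 7152 mm²; tension across gage: (82 − 1×35)×16 = 752 mm². R_n = min(0.6×450×7152, 0.6×345×11072) + 1.0×450×752 = min(1931, 2291.9) + 338.4 = 2269.4 kN. φR_n = 0.75 × 2269.4 = 1702.1 kN.
Governing: min(1989.1, 2987.3, 1702.1) = 1702.1 kN → block shear.

1702.1 kN (block shear governs)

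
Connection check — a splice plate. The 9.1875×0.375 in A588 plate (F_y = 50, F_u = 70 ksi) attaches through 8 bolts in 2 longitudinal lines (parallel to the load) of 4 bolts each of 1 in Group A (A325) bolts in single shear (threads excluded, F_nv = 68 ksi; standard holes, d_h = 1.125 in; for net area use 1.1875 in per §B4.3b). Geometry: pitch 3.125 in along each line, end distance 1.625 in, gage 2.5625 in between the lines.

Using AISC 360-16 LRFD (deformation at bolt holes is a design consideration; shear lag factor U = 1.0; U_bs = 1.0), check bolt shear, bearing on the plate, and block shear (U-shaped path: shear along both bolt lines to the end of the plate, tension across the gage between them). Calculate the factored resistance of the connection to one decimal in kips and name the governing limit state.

Bolt shear: A_b = π(1)²/4 = 0.7854 in². φR_n = 0.75 × 68 × 0.7854 × 8 × 1 = 320.4 kips.
Bearing (0.375 in plate, F_u = 70 ksi): end bolts L_c = 1.625 − 1.125/2 = 1.0625, R_n = min(1.2×1.0625×0.375×70, 2.4×1×0.375×70) = 33.469 kips/bolt; interior L_c = 3.125 − 1.125 = 2, R_n = 63 kips/bolt. φR_n = 0.75 × (2×33.469 + 6×63) = 333.7 kips.
Block shear: shear path 2×[1.625+3×3.125] = 2×11 in, A_gv = 8.25, A_nv = 2×(11 − 3.5×1.1875)×0.375 = 5.1328 in²; tension across gage: (2.5625 − 1×1.1875)×0.375 = 0.51563 in². R_n = min(0.6×70×5.1328, 0.6×50×8.25) + 1.0×70×0.51563 = min(215.58, 247.5) + 36.094 = 251.67 kips. φR_n = 0.75 × 251.67 = 188.8 kips.
Governing: min(320.4, 333.7, 188.8) = 188.8 kips → block shear.

188.8 kips (block shear governs)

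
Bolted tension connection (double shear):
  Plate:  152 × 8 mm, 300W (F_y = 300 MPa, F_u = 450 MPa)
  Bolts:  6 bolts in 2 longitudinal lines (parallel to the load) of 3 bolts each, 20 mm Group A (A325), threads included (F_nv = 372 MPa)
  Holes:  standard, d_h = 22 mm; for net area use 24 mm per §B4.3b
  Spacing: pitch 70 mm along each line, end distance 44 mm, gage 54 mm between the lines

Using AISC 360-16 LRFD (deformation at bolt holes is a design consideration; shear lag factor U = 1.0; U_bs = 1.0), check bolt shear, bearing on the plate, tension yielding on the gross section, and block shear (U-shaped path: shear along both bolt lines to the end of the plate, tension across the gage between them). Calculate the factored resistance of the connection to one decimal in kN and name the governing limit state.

Bolt shear: A_b = π(20)²/4 = 314.16 mm². φR_n = 0.75 × 372 × 314.16 × 6 × 2 = 1051.8 kN.
Bearing (8 mm plate, F_u = 450 MPa): end bolts L_c = 44 − 22/2 = 33, R_n = min(1.2×33×8×450, 2.4×20×8×450) = 142.56 kN/bolt; interior L_c = 70 − 22 = 48, R_n = 172.8 kN/bolt. φR_n = 0.75 × (2×142.56 + 4×172.8) = 732.2 kN.
Tension yield (gross): A_g = 152×8 = 1216 mm². φR_n = 0.90 × 300 × 1216 = 328.3 kN.
Block shear: shear path 2×[44+2×70] = 2×184 mm, A_gv = 2944, A_nv = 2×(184 − 2.5×24)×8 = 1984 mm²; tension across gage: (54 − 1×24)×8 = 240 mm². R_n = min(0.6×450×1984, 0.6×300×2944) + 1.0×450×240 = min(535.68, 529.92) + 108 = 637.92 kN. φR_n = 0.75 × 637.92 = 478.4 kN.
Governing: min(1051.8, 732.2, 328.3, 478.4) = 328.3 kN → gross-section yield.

328.3 kN (gross-section yield governs)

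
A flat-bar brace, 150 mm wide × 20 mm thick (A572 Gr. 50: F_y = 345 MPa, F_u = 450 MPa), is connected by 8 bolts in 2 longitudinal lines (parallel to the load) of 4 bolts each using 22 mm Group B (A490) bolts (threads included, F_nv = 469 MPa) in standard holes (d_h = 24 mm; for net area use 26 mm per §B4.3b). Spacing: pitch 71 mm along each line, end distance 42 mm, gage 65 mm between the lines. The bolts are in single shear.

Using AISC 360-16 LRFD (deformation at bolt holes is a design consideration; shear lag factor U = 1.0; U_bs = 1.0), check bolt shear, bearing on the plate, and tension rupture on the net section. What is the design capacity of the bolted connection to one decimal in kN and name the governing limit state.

661.5 kN (net-section rupture governs)

Bolt shear: A_b = π(22)²/4 = 380.13 mm². φR_n = 0.75 × 469 × 380.13 × 8 × 1 = 1069.7 kN.
Bearing (20 mm plate, F_u = 450 MPa): end bolts L_c = 42 − 24/2 = 30, R_n = min(1.2×30×20×450, 2.4×22×20×450) = 324 kN/bolt; interior L_c = 71 − 24 = 47, R_n = 475.2 kN/bolt. φR_n = 0.75 × (2×324 + 6×475.2) = 2624.4 kN.
Tension rupture (net): A_n = (150 − 2×26)×20 = 1960 mm² (U = 1.0, A_e = A_n). φR_n = 0.75 × 450 × 1960 = 661.5 kN.
Governing: min(1069.7, 2624.4, 661.5) = 661.5 kN → net-section rupture.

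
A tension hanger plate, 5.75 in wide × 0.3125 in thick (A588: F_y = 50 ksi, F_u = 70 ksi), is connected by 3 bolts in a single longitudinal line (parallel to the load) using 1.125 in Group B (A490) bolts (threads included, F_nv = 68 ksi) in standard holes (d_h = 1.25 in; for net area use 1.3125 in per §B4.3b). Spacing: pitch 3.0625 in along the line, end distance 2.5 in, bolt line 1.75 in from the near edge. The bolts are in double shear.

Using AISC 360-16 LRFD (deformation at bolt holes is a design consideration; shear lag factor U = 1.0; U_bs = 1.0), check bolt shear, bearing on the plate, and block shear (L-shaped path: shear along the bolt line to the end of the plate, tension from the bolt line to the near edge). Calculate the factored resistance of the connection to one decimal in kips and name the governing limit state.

Bolt shear: A_b = π(1.125)²/4 = 0.99402 in². φR_n = 0.75 × 68 × 0.99402 × 3 × 2 = 304.2 kips.
Bearing (0.3125 in plate, F_u = 70 ksi): end bolts L_c = 2.5 − 1.25/2 = 1.875, R_n = min(1.2×1.875×0.3125×70, 2.4×1.125×0.3125×70) = 49.219 kips/bolt; interior L_c = 3.0625 − 1.25 = 1.8125, R_n = 47.578 kips/bolt. φR_n = 0.75 × (1×49.219 + 2×47.578) = 108.3 kips.
Block shear: shear path 1×[2.5+2×3.0625] = 1×8.625 in, A_gv = 2.6953, A_nv = 1×(8.625 − 2.5×1.3125)×0.3125 = 1.6699 in²; tension to near edge: (1.75 − 0.5×1.3125)×0.3125 = 0.3418 in². R_n = min(0.6×70×1.6699, 0.6×50×2.6953) + 1.0×70×0.3418 = min(70.136, 80.859) + 23.926 = 94.062 kips. φR_n = 0.75 × 94.062 = 70.5 kips.
Governing: min(304.2, 108.3, 70.5) = 70.5 kips → block shear.

70.5 kips (block shear governs)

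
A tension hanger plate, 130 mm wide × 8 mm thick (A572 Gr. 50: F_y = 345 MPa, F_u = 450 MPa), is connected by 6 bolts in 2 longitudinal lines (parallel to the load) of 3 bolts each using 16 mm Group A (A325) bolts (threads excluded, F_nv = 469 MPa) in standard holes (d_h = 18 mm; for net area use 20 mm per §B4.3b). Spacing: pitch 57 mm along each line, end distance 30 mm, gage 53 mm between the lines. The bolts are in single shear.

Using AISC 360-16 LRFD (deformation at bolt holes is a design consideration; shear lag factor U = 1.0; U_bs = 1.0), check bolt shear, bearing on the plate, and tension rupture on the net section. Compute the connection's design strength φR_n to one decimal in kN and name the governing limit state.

243.0 kN (net-section rupture governs)

Bolt shear: A_b = π(16)²/4 = 201.06 mm². φR_n = 0.75 × 469 × 201.06 × 6 × 1 = 424.3 kN.
Bearing (8 mm plate, F_u = 450 MPa): end bolts L_c = 30 − 18/2 = 21, R_n = min(1.2×21×8×450, 2.4×16×8×450) = 90.72 kN/bolt; interior L_c = 57 − 18 = 39, R_n = 138.24 kN/bolt. φR_n = 0.75 × (2×90.72 + 4×138.24) = 550.8 kN.
Tension rupture (net): A_n = (130 − 2×20)×8 = 720 mm² (U = 1.0, A_e = A_n). φR_n = 0.75 × 450 × 720 = 243.0 kN.
Governing: min(424.3, 550.8, 243.0) = 243.0 kN → net-section rupture.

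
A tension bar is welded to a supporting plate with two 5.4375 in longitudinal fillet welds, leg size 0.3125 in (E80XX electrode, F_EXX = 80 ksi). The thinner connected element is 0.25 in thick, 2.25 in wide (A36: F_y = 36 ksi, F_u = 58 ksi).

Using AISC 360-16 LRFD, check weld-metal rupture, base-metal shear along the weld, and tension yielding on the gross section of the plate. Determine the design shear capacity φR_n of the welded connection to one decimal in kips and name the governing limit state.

18.2 kips (gross-section yield governs)

Weld metal: throat = 0.707×0.3125 = 0.22094 in, L = 2×5.4375 = 10.875 in. φR_n = 0.75 × 0.6 × 80 × 0.22094 × 10.875 = 86.5 kips.
Base metal shear (0.25 in plate): yield φR_n = 1.0×0.6×36×0.25×10.875 = 58.7 kips; rupture φR_n = 0.75×0.6×58×0.25×10.875 = 71.0 kips; take 58.7 kips (yield).
Tension yield (gross): A_g = 2.25×0.25 = 0.5625 in². φR_n = 0.90 × 36 × 0.5625 = 18.2 kips.
Governing: min(86.5, 58.7, 18.2) = 18.2 kips → gross-section yield.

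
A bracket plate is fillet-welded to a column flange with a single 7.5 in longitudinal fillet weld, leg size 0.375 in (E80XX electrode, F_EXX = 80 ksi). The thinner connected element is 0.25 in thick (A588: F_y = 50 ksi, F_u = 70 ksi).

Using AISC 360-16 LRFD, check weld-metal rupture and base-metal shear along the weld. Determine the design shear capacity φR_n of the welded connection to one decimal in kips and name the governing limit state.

56.3 kips (base-metal shear governs)

Weld metal: throat = 0.707×0.375 = 0.26513 in, L = 7.5 in. φR_n = 0.75 × 0.6 × 80 × 0.26513 × 7.5 = 71.6 kips.
Base metal shear (0.25 in plate): yield φR_n = 1.0×0.6×50×0.25×7.5 = 56.3 kips; rupture φR_n = 0.75×0.6×70×0.25×7.5 = 59.1 kips; take 56.3 kips (yield).
Governing: min(71.6, 56.3) = 56.3 kips → base-metal shear.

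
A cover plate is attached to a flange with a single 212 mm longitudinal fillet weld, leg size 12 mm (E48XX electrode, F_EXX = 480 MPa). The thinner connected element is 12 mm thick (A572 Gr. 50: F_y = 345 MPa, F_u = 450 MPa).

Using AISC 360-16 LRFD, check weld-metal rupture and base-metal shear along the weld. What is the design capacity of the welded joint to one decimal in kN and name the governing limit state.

388.5 kN (weld metal governs)

Weld metal: throat = 0.707×12 = 8.484 mm, L = 212 mm. φR_n = 0.75 × 0.6 × 480 × 8.484 × 212 = 388.5 kN.
Base metal shear (12 mm plate): yield φR_n = 1.0×0.6×345×12×212 = 526.6 kN; rupture φR_n = 0.75×0.6×450×12×212 = 515.2 kN; take 515.2 kN (rupture).
Governing: min(388.5, 515.2) = 388.5 kN → weld metal.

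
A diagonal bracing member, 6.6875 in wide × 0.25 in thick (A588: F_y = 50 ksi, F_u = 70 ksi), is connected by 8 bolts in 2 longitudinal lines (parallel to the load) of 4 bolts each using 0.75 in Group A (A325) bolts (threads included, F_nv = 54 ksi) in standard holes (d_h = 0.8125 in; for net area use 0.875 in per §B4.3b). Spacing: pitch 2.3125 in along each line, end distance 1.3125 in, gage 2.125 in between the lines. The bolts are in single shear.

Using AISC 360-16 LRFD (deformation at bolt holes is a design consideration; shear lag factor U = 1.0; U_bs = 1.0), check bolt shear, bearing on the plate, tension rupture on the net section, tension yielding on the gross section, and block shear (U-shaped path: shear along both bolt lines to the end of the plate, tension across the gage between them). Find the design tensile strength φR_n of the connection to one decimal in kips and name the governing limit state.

64.8 kips (net-section rupture governs)

Bolt shear: A_b = π(0.75)²/4 = 0.44179 in². φR_n = 0.75 × 54 × 0.44179 × 8 × 1 = 143.1 kips.
Bearing (0.25 in plate, F_u = 70 ksi): end bolts L_c = 1.3125 − 0.8125/2 = 0.90625, R_n = min(1.2×0.90625×0.25×70, 2.4×0.75×0.25×70) = 19.031 kips/bolt; interior L_c = 2.3125 − 0.8125 = 1.5, R_n = 31.5 kips/bolt. φR_n = 0.75 × (2×19.031 + 6×31.5) = 170.3 kips.
Tension rupture (net): A_n = (6.6875 − 2×0.875)×0.25 = 1.2344 in² (U = 1.0, A_e = A_n). φR_n = 0.75 × 70 × 1.2344 = 64.8 kips.
Tension yield (gross): A_g = 6.6875×0.25 = 1.6719 in². φR_n = 0.90 × 50 × 1.6719 = 75.2 kips.
Block shear: shear path 2×[1.3125+3×2.3125] = 2×8.25 in, A_gv = 4.125, A_nv = 2×(8.25 − 3.5×0.875)×0.25 = 2.5938 in²; tension across gage: (2.125 − 1×0.875)×0.25 = 0.3125 in². R_n = min(0.6×70×2.5938, 0.6×50×4.125) + 1.0×70×0.3125 = min(108.94, 123.75) + 21.875 = 130.82 kips. φR_n = 0.75 × 130.82 = 98.1 kips.
Governing: min(143.1, 170.3, 64.8, 75.2, 98.1) = 64.8 kips → net-section rupture.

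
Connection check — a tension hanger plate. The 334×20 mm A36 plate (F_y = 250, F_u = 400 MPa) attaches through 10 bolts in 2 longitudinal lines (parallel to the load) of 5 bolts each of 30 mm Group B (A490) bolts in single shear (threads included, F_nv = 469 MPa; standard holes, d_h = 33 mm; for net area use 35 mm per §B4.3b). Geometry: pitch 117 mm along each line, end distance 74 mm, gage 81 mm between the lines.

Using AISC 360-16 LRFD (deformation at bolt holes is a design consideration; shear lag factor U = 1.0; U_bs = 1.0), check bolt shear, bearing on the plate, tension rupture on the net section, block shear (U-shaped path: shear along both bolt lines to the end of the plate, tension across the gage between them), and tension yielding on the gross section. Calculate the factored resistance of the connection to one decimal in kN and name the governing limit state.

1503.0 kN (gross-section yield governs)

Bolt shear: A_b = π(30)²/4 = 706.86 mm². φR_n = 0.75 × 469 × 706.86 × 10 × 1 = 2486.4 kN.
Bearing (20 mm plate, F_u = 400 MPa): end bolts L_c = 74 − 33/2 = 57.5, R_n = min(1.2×57.5×20×400, 2.4×30×20×400) = 552 kN/bolt; interior L_c = 117 − 33 = 84, R_n = 576 kN/bolt. φR_n = 0.75 × (2×552 + 8×576) = 4284.0 kN.
Tension rupture (net): A_n = (334 − 2×35)×20 = 5280 mm² (U = 1.0, A_e = A_n). φR_n = 0.75 × 400 × 5280 = 1584.0 kN.
Block shear: shear path 2×[74+4×117] = 2×542 mm, A_gv = 21680, A_nv = 2×(542 − 4.5×35)×20 = 15380 mm²; tension across gage: (81 − 1×35)×20 = 920 mm². R_n = min(0.6×400×15380, 0.6×250×21680) + 1.0×400×920 = min(3691.2, 3252) + 368 = 3620 kN. φR_n = 0.75 × 3620 = 2715.0 kN.
Tension yield (gross): A_g = 334×20 = 6680 mm². φR_n = 0.90 × 250 × 6680 = 1503.0 kN.
Governing: min(2486.4, 4284.0, 1584.0, 2715.0, 1503.0) = 1503.0 kN → gross-section yield.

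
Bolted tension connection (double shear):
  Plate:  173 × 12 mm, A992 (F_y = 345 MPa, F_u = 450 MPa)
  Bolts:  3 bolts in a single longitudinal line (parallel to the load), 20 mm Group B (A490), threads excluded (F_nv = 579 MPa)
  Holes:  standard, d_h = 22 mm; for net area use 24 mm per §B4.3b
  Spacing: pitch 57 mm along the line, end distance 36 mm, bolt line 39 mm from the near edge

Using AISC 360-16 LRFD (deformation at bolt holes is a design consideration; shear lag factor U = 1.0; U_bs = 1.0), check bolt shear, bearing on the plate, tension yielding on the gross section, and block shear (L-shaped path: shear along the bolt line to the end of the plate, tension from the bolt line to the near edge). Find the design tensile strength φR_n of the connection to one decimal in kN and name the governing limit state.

328.1 kN (block shear governs)

Bolt shear: A_b = π(20)²/4 = 314.16 mm². φR_n = 0.75 × 579 × 314.16 × 3 × 2 = 818.5 kN.
Bearing (12 mm plate, F_u = 450 MPa): end bolts L_c = 36 − 22/2 = 25, R_n = min(1.2×25×12×450, 2.4×20×12×450) = 162 kN/bolt; interior L_c = 57 − 22 = 35, R_n = 226.8 kN/bolt. φR_n = 0.75 × (1×162 + 2×226.8) = 461.7 kN.
Tension yield (gross): A_g = 173×12 = 2076 mm². φR_n = 0.90 × 345 × 2076 = 644.6 kN.
Block shear: shear path 1×[36+2×57] = 1×150 mm, A_gv = 1800, A_nv = 1×(150 − 2.5×24)×12 = 1080 mm²; tension to near edge: (39 − 0.5×24)×12 = 324 mm². R_n = min(0.6×450×1080, 0.6×345×1800) + 1.0×450×324 = min(291.6, 372.6) + 145.8 = 437.4 kN. φR_n = 0.75 × 437.4 = 328.1 kN.
Governing: min(818.5, 461.7, 644.6, 328.1) = 328.1 kN → block shear.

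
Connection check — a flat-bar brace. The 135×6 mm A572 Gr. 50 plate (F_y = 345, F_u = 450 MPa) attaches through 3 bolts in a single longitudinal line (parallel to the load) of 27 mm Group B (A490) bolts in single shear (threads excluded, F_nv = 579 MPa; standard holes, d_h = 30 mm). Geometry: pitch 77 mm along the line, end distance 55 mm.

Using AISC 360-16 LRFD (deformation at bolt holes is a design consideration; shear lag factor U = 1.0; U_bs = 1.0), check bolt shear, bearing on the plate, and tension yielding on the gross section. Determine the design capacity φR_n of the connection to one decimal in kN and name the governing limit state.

Bolt shear: A_b = π(27)²/4 = 572.56 mm². φR_n = 0.75 × 579 × 572.56 × 3 × 1 = 745.9 kN.
Bearing (6 mm plate, F_u = 450 MPa): end bolts L_c = 55 − 30/2 = 40, R_n = min(1.2×40×6×450, 2.4×27×6×450) = 129.6 kN/bolt; interior L_c = 77 − 30 = 47, R_n = 152.28 kN/bolt. φR_n = 0.75 × (1×129.6 + 2×152.28) = 325.6 kN.
Tension yield (gross): A_g = 135×6 = 810 mm². φR_n = 0.90 × 345 × 810 = 251.5 kN.
Governing: min(745.9, 325.6, 251.5) = 251.5 kN → gross-section yield.

251.5 kN (gross-section yield governs)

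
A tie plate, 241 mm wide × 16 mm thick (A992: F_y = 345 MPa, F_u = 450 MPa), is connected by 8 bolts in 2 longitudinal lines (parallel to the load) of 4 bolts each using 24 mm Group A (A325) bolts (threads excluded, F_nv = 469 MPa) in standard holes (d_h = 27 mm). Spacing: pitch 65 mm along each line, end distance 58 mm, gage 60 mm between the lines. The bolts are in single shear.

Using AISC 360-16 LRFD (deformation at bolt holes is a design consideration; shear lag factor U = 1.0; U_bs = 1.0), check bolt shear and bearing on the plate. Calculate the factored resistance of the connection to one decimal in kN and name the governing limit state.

1273.0 kN (bolt shear governs)

Bolt shear: A_b = π(24)²/4 = 452.39 mm². φR_n = 0.75 × 469 × 452.39 × 8 × 1 = 1273.0 kN.
Bearing (16 mm plate, F_u = 450 MPa): end bolts L_c = 58 − 27/2 = 44.5, R_n = min(1.2×44.5×16×450, 2.4×24×16×450) = 384.48 kN/bolt; interior L_c = 65 − 27 = 38, R_n = 328.32 kN/bolt. φR_n = 0.75 × (2×384.48 + 6×328.32) = 2054.2 kN.
Governing: min(1273.0, 2054.2) = 1273.0 kN → bolt shear.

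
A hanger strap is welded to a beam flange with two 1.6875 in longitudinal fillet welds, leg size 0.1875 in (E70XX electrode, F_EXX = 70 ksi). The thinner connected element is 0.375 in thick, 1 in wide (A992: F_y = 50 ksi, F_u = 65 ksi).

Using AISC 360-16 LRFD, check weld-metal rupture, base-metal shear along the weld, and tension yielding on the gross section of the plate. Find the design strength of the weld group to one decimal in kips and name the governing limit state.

14.1 kips (weld metal governs)

Weld metal: throat = 0.707×0.1875 = 0.13256 in, L = 2×1.6875 = 3.375 in. φR_n = 0.75 × 0.6 × 70 × 0.13256 × 3.375 = 14.1 kips.
Base metal shear (0.375 in plate): yield φR_n = 1.0×0.6×50×0.375×3.375 = 38.0 kips; rupture φR_n = 0.75×0.6×65×0.375×3.375 = 37.0 kips; take 37.0 kips (rupture).
Tension yield (gross): A_g = 1×0.375 = 0.375 in². φR_n = 0.90 × 50 × 0.375 = 16.9 kips.
Governing: min(14.1, 37.0, 16.9) = 14.1 kips → weld metal.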